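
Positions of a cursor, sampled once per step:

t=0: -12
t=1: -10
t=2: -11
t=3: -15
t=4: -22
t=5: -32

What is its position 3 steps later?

Successive displacements: +2, -1, -4, -7, -10 — each changes by -3.
step 6: -32 − 13 → -45
step 7: -45 − 16 → -61
step 8: -61 − 19 → -80

-80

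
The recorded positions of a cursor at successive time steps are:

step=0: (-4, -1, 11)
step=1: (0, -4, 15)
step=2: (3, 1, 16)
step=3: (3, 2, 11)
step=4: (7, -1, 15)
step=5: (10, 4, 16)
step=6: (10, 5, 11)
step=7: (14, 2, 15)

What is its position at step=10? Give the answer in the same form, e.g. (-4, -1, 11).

The moves between consecutive positions are (+4, -3, +4), (+3, +5, +1), (+0, +1, -5), (+4, -3, +4), (+3, +5, +1), (+0, +1, -5), (+4, -3, +4); they repeat the 3-cycle [(+4, -3, +4), (+3, +5, +1), (+0, +1, -5)].
step 8: apply (+3, +5, +1) → (17, 7, 16)
step 9: apply (+0, +1, -5) → (17, 8, 11)
step 10: apply (+4, -3, +4) → (21, 5, 15)

(21, 5, 15)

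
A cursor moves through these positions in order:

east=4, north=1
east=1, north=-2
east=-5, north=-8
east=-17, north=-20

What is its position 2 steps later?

east=-89, north=-92

Consecutive displacements (-3, -3), (-6, -6), (-12, -12) scale by a factor of 2 each step.
step 4: east=-17, north=-20 + (-24, -24) → east=-41, north=-44
step 5: east=-41, north=-44 + (-48, -48) → east=-89, north=-92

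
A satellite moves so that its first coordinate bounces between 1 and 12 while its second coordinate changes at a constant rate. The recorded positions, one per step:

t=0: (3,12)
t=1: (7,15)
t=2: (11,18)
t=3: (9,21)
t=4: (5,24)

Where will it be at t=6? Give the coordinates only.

(5,30)

The first coordinate travels 4 per step and bounces off the walls at 1 and 12.
  step 5: 5 → 1
  step 6: 1 → 5
The second coordinate changes by +3 each step: at step 6 it is 30.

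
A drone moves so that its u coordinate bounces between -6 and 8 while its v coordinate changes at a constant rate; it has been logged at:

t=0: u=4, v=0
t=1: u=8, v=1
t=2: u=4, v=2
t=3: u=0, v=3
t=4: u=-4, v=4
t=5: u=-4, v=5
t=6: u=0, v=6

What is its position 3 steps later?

The u coordinate reflects between -6 and 8, moving 4 per step.
  step 7: 0 → 4
  step 8: 4 → 8
  step 9: 8 → 4
The v coordinate changes by +1 each step: at step 9 it is 9.

u=4, v=9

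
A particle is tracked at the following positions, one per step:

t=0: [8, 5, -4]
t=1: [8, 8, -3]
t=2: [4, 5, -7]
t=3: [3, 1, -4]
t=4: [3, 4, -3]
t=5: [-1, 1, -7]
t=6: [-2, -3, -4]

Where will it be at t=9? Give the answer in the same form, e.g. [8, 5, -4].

[-7, -7, -4]

Differencing gives [+0, +3, +1], [-4, -3, -4], [-1, -4, +3], [+0, +3, +1], [-4, -3, -4], [-1, -4, +3]. This is the pattern [+0, +3, +1], [-4, -3, -4], [-1, -4, +3] repeated.
step 7: apply [+0, +3, +1] → [-2, 0, -3]
step 8: apply [-4, -3, -4] → [-6, -3, -7]
step 9: apply [-1, -4, +3] → [-7, -7, -4]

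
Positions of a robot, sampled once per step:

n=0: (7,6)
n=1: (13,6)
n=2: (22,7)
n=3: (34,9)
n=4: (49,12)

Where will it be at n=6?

Taking differences between consecutive positions: (+6,+0), (+9,+1), (+12,+2), (+15,+3). These grow by (+3,+1) each step.
step 5: (49,12) + (+18,+4) → (67,16)
step 6: (67,16) + (+21,+5) → (88,21)

(88,21)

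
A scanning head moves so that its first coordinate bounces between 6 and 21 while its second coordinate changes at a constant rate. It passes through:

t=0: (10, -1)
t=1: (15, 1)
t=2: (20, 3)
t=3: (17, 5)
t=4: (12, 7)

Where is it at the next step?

The first coordinate travels 5 per step and bounces off the walls at 6 and 21.
  step 5: 12 → 7
The second coordinate changes by +2 each step: at step 5 it is 9.

(7, 9)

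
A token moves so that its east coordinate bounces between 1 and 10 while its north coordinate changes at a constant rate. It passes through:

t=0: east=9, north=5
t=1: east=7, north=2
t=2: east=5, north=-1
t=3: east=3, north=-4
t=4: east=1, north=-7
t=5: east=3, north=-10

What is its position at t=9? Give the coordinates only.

east=9, north=-22

The east coordinate reflects between 1 and 10, moving 2 per step.
  step 6: 3 → 5
  step 7: 5 → 7
  step 8: 7 → 9
  step 9: 9 → 9
The north coordinate changes by -3 each step: at step 9 it is -22.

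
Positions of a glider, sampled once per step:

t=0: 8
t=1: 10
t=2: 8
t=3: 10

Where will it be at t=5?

Step-to-step displacements: +2, -2, +2; each is -1× the previous.
step 4: 10 − 2 → 8
step 5: 8 + 2 → 10

10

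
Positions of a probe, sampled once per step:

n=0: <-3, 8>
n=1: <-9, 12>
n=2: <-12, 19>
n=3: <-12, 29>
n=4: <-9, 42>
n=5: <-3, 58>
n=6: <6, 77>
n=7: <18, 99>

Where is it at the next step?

<33, 124>

Successive displacements: <-6, +4>, <-3, +7>, <+0, +10>, <+3, +13>, <+6, +16>, <+9, +19>, <+12, +22> — each changes by <+3, +3>.
step 8: <18, 99> + <+15, +25> → <33, 124>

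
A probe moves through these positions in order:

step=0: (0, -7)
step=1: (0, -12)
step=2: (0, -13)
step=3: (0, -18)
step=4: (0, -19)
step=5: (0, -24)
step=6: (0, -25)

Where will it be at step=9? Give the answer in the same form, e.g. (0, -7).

(0, -36)

Differencing gives (+0, -5), (+0, -1), (+0, -5), (+0, -1), (+0, -5), (+0, -1). This is the pattern (+0, -5), (+0, -1) repeated.
step 7: apply (+0, -5) → (0, -30)
step 8: apply (+0, -1) → (0, -31)
step 9: apply (+0, -5) → (0, -36)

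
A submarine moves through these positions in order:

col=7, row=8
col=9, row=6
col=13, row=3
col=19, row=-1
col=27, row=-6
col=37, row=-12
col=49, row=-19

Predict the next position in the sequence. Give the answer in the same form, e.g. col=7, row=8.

col=63, row=-27

First differences are (+2, -2), (+4, -3), (+6, -4), (+8, -5), (+10, -6), (+12, -7); their common second difference is (+2, -1) (constant acceleration).
step 7: col=49, row=-19 + (+14, -8) → col=63, row=-27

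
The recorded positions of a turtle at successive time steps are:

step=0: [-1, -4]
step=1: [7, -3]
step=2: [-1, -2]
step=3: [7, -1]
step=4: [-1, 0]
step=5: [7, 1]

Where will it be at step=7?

The first coordinate repeats the cycle [-1, 7] with period 2; step 7 mod 2 = 1, giving 7.
The second coordinate changes by +1 each step, so at step 7 it is -4 + 7·(1) = 3.

[7, 3]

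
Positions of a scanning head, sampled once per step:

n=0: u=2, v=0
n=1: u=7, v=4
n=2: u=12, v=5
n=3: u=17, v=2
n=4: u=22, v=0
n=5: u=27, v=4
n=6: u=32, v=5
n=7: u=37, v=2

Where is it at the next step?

u=42, v=0

U: linear, +5 per step → 42 at step 8.
V: cycles through 0, 4, 5, 2 every 4 steps. Step 8 lands at position 0 of the cycle → 0.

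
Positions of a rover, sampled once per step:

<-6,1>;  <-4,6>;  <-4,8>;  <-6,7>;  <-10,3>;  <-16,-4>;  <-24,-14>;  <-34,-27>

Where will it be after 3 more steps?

Taking differences between consecutive positions: <+2,+5>, <+0,+2>, <-2,-1>, <-4,-4>, <-6,-7>, <-8,-10>, <-10,-13>. These grow by <-2,-3> each step.
step 8: <-34,-27> + <-12,-16> → <-46,-43>
step 9: <-46,-43> + <-14,-19> → <-60,-62>
step 10: <-60,-62> + <-16,-22> → <-76,-84>

<-76,-84>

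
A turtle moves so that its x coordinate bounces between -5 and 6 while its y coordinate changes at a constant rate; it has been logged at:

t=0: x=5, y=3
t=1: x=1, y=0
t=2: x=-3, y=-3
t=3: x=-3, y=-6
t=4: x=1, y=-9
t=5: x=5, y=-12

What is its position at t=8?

x=-5, y=-21

The x coordinate reflects between -5 and 6, moving 4 per step.
  step 6: 5 → 3
  step 7: 3 → -1
  step 8: -1 → -5
The y coordinate changes by -3 each step: at step 8 it is -21.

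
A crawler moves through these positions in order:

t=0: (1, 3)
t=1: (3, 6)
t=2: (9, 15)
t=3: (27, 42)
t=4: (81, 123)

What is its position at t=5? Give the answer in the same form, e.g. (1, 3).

(243, 366)

Step-to-step displacements: (+2, +3), (+6, +9), (+18, +27), (+54, +81); each is 3× the previous.
step 5: (81, 123) + (+162, +243) → (243, 366)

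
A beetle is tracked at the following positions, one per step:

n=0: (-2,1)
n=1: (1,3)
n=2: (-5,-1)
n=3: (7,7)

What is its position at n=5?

(31,23)

Consecutive displacements (+3,+2), (-6,-4), (+12,+8) scale by a factor of -2 each step.
step 4: (7,7) + (-24,-16) → (-17,-9)
step 5: (-17,-9) + (+48,+32) → (31,23)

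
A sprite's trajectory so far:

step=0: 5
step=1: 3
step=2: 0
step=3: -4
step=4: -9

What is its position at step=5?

-15

Successive displacements: -2, -3, -4, -5 — each changes by -1.
step 5: -9 − 6 → -15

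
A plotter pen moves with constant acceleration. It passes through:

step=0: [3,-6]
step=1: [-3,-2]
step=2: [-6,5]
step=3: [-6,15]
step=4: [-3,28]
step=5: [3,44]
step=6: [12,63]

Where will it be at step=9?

[57,138]

Successive displacements: [-6,+4], [-3,+7], [+0,+10], [+3,+13], [+6,+16], [+9,+19] — each changes by [+3,+3].
step 7: [12,63] + [+12,+22] → [24,85]
step 8: [24,85] + [+15,+25] → [39,110]
step 9: [39,110] + [+18,+28] → [57,138]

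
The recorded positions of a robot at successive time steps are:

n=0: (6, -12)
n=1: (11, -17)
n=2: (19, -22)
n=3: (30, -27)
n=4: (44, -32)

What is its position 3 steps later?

(104, -47)

Successive displacements: (+5, -5), (+8, -5), (+11, -5), (+14, -5) — each changes by (+3, +0).
step 5: (44, -32) + (+17, -5) → (61, -37)
step 6: (61, -37) + (+20, -5) → (81, -42)
step 7: (81, -42) + (+23, -5) → (104, -47)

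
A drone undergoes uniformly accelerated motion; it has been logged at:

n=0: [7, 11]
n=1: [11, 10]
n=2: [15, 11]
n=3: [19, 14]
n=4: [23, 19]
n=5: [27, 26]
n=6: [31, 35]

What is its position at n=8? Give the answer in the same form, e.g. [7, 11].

[39, 59]

Successive displacements: [+4, -1], [+4, +1], [+4, +3], [+4, +5], [+4, +7], [+4, +9] — each changes by [+0, +2].
step 7: [31, 35] + [+4, +11] → [35, 46]
step 8: [35, 46] + [+4, +13] → [39, 59]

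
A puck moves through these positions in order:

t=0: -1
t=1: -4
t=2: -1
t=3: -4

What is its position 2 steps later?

-4

The jumps are -3, +3, -3 — a geometric progression with ratio -1.
step 4: -4 + 3 → -1
step 5: -1 − 3 → -4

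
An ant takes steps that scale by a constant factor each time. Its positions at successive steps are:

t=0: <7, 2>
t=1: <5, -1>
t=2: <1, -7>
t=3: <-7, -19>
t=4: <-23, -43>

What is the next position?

<-55, -91>

Consecutive displacements <-2, -3>, <-4, -6>, <-8, -12>, <-16, -24> scale by a factor of 2 each step.
step 5: <-23, -43> + <-32, -48> → <-55, -91>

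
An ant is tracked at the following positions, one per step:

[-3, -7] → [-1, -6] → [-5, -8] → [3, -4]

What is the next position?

Consecutive displacements [+2, +1], [-4, -2], [+8, +4] scale by a factor of -2 each step.
step 4: [3, -4] + [-16, -8] → [-13, -12]

[-13, -12]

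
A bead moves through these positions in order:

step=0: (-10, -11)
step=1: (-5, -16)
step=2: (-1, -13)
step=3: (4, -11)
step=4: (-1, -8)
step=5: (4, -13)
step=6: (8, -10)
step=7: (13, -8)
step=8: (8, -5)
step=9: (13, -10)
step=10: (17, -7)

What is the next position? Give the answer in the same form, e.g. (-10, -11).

(22, -5)

The moves between consecutive positions are (+5, -5), (+4, +3), (+5, +2), (-5, +3), (+5, -5), (+4, +3), (+5, +2), (-5, +3), (+5, -5), (+4, +3); they repeat the 4-cycle [(+5, -5), (+4, +3), (+5, +2), (-5, +3)].
step 11: apply (+5, +2) → (22, -5)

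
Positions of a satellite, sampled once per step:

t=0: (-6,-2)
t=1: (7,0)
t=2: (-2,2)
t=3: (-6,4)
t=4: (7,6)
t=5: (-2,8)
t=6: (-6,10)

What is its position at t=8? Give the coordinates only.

(-2,14)

First: cycles through -6, 7, -2 every 3 steps. Step 8 lands at position 2 of the cycle → -2.
Second: linear, +2 per step → 14 at step 8.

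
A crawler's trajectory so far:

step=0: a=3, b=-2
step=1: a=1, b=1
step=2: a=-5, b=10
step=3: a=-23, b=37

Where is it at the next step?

Step-to-step displacements: (-2,+3), (-6,+9), (-18,+27); each is 3× the previous.
step 4: a=-23, b=37 + (-54,+81) → a=-77, b=118

a=-77, b=118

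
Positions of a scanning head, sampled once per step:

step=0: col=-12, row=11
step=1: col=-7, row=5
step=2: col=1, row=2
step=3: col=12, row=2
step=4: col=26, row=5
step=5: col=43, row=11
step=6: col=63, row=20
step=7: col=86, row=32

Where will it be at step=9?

Taking differences between consecutive positions: (+5,-6), (+8,-3), (+11,+0), (+14,+3), (+17,+6), (+20,+9), (+23,+12). These grow by (+3,+3) each step.
step 8: col=86, row=32 + (+26,+15) → col=112, row=47
step 9: col=112, row=47 + (+29,+18) → col=141, row=65

col=141, row=65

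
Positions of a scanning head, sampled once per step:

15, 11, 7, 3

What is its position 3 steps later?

-9

The position changes by -4 every step.
step 4: 3 − 4 → -1
step 5: -1 − 4 → -5
step 6: -5 − 4 → -9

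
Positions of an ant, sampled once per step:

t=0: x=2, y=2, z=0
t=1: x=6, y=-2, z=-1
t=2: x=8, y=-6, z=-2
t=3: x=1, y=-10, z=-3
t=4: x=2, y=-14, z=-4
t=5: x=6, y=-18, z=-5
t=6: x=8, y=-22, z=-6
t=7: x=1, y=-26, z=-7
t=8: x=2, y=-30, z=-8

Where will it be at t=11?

x=1, y=-42, z=-11

X: cycles through 2, 6, 8, 1 every 4 steps. Step 11 lands at position 3 of the cycle → 1.
Y: linear, -4 per step → -42 at step 11.
Z: linear, -1 per step → -11 at step 11.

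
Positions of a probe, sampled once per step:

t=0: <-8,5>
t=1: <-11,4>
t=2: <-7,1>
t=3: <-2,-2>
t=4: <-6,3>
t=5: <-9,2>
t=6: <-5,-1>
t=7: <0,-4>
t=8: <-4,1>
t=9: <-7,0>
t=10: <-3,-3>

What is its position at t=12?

Step-to-step displacements: <-3,-1>, <+4,-3>, <+5,-3>, <-4,+5>, <-3,-1>, <+4,-3>, <+5,-3>, <-4,+5>, <-3,-1>, <+4,-3> — a repeating cycle of length 4.
step 11: apply <+5,-3> → <2,-6>
step 12: apply <-4,+5> → <-2,-1>

<-2,-1>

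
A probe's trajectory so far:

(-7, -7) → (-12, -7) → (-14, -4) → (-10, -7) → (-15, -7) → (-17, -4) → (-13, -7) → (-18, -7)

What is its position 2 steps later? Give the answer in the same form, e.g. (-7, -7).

(-16, -7)

The moves between consecutive positions are (-5, +0), (-2, +3), (+4, -3), (-5, +0), (-2, +3), (+4, -3), (-5, +0); they repeat the 3-cycle [(-5, +0), (-2, +3), (+4, -3)].
step 8: apply (-2, +3) → (-20, -4)
step 9: apply (+4, -3) → (-16, -7)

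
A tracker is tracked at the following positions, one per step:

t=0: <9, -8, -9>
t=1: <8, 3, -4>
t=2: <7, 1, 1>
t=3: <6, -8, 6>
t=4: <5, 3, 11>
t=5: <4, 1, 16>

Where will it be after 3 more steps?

First: linear, -1 per step → 1 at step 8.
Second: cycles through -8, 3, 1 every 3 steps. Step 8 lands at position 2 of the cycle → 1.
Third: linear, +5 per step → 31 at step 8.

<1, 1, 31>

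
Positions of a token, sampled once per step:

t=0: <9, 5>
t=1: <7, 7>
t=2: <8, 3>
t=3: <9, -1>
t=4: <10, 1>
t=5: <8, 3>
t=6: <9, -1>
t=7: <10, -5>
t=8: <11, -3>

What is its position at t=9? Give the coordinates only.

Step-to-step displacements: <-2, +2>, <+1, -4>, <+1, -4>, <+1, +2>, <-2, +2>, <+1, -4>, <+1, -4>, <+1, +2> — a repeating cycle of length 4.
step 9: apply <-2, +2> → <9, -1>

<9, -1>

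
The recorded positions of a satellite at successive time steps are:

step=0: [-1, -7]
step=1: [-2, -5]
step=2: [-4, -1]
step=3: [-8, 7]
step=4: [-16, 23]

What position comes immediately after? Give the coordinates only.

Step-to-step displacements: [-1, +2], [-2, +4], [-4, +8], [-8, +16]; each is 2× the previous.
step 5: [-16, 23] + [-16, +32] → [-32, 55]

[-32, 55]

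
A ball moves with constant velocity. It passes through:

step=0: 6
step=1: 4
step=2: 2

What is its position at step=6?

-6

Constant displacement of -2 per step.
step 3: 2 − 2 → 0
step 4: 0 − 2 → -2
step 5: -2 − 2 → -4
step 6: -4 − 2 → -6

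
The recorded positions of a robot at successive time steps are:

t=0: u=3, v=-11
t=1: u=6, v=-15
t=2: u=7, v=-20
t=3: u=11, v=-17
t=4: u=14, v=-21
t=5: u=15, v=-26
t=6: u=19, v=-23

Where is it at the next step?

Step-to-step displacements: (+3, -4), (+1, -5), (+4, +3), (+3, -4), (+1, -5), (+4, +3) — a repeating cycle of length 3.
step 7: apply (+3, -4) → u=22, v=-27

u=22, v=-27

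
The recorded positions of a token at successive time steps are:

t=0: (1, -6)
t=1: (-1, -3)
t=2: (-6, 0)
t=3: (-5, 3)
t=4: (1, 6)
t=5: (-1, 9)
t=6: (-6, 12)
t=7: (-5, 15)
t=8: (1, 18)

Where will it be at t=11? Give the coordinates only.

The first coordinate repeats the cycle [1, -1, -6, -5] with period 4; step 11 mod 4 = 3, giving -5.
The second coordinate changes by +3 each step, so at step 11 it is -6 + 11·(3) = 27.

(-5, 27)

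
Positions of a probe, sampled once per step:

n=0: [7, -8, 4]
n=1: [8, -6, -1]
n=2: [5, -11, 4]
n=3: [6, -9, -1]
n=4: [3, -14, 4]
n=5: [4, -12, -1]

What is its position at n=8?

[-1, -20, 4]

Step-to-step displacements: [+1, +2, -5], [-3, -5, +5], [+1, +2, -5], [-3, -5, +5], [+1, +2, -5] — a repeating cycle of length 2.
step 6: apply [-3, -5, +5] → [1, -17, 4]
step 7: apply [+1, +2, -5] → [2, -15, -1]
step 8: apply [-3, -5, +5] → [-1, -20, 4]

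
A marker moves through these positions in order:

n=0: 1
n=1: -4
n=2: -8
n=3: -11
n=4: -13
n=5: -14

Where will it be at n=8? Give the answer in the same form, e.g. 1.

Successive displacements: -5, -4, -3, -2, -1 — each changes by +1.
step 6: -14 + 0 → -14
step 7: -14 + 1 → -13
step 8: -13 + 2 → -11

-11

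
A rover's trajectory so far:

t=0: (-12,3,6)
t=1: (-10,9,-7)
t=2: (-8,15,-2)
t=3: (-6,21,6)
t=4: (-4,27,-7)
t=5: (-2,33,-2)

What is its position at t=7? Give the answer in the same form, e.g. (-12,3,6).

First: linear, +2 per step → 2 at step 7.
Second: linear, +6 per step → 45 at step 7.
Third: cycles through 6, -7, -2 every 3 steps. Step 7 lands at position 1 of the cycle → -7.

(2,45,-7)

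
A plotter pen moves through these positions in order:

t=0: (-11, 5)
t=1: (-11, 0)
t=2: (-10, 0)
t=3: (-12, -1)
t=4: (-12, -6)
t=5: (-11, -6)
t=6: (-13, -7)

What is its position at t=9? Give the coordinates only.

(-14, -13)

Differencing gives (+0, -5), (+1, +0), (-2, -1), (+0, -5), (+1, +0), (-2, -1). This is the pattern (+0, -5), (+1, +0), (-2, -1) repeated.
step 7: apply (+0, -5) → (-13, -12)
step 8: apply (+1, +0) → (-12, -12)
step 9: apply (-2, -1) → (-14, -13)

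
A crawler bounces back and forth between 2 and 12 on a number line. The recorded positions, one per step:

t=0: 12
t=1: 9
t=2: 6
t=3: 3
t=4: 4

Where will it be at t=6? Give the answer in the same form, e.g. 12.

10

The value travels 3 per step and bounces off the walls at 2 and 12.
  step 5: 4 → 7
  step 6: 7 → 10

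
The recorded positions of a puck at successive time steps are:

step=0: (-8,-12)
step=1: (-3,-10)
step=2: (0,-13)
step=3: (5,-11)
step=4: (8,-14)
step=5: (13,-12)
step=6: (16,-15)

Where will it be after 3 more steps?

The moves between consecutive positions are (+5,+2), (+3,-3), (+5,+2), (+3,-3), (+5,+2), (+3,-3); they repeat the 2-cycle [(+5,+2), (+3,-3)].
step 7: apply (+5,+2) → (21,-13)
step 8: apply (+3,-3) → (24,-16)
step 9: apply (+5,+2) → (29,-14)

(29,-14)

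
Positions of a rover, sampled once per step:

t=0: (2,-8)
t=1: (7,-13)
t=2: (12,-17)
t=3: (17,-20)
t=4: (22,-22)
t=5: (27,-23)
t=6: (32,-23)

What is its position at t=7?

Successive displacements: (+5,-5), (+5,-4), (+5,-3), (+5,-2), (+5,-1), (+5,+0) — each changes by (+0,+1).
step 7: (32,-23) + (+5,+1) → (37,-22)

(37,-22)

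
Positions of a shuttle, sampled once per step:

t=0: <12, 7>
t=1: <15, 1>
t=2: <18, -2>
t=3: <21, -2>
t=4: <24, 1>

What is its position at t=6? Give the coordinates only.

<30, 16>

First differences are <+3, -6>, <+3, -3>, <+3, +0>, <+3, +3>; their common second difference is <+0, +3> (constant acceleration).
step 5: <24, 1> + <+3, +6> → <27, 7>
step 6: <27, 7> + <+3, +9> → <30, 16>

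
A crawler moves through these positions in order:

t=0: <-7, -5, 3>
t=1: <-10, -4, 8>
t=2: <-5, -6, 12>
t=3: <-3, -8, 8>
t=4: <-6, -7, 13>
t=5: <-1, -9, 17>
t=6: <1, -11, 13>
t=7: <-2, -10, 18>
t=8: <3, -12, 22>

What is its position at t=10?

Differencing gives <-3, +1, +5>, <+5, -2, +4>, <+2, -2, -4>, <-3, +1, +5>, <+5, -2, +4>, <+2, -2, -4>, <-3, +1, +5>, <+5, -2, +4>. This is the pattern <-3, +1, +5>, <+5, -2, +4>, <+2, -2, -4> repeated.
step 9: apply <+2, -2, -4> → <5, -14, 18>
step 10: apply <-3, +1, +5> → <2, -13, 23>

<2, -13, 23>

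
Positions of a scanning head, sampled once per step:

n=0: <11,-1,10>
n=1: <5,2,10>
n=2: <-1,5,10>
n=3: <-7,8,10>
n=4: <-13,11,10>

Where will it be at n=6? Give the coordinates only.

<-25,17,10>

The position changes by <-6,+3,+0> every step.
step 5: <-13,11,10> + <-6,+3,+0> → <-19,14,10>
step 6: <-19,14,10> + <-6,+3,+0> → <-25,17,10>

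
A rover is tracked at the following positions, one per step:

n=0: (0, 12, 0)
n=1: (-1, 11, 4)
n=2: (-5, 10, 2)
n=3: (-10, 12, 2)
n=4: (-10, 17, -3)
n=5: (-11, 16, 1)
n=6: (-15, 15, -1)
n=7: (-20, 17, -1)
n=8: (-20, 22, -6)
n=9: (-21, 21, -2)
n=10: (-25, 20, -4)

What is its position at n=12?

(-30, 27, -9)

The moves between consecutive positions are (-1, -1, +4), (-4, -1, -2), (-5, +2, +0), (+0, +5, -5), (-1, -1, +4), (-4, -1, -2), (-5, +2, +0), (+0, +5, -5), (-1, -1, +4), (-4, -1, -2); they repeat the 4-cycle [(-1, -1, +4), (-4, -1, -2), (-5, +2, +0), (+0, +5, -5)].
step 11: apply (-5, +2, +0) → (-30, 22, -4)
step 12: apply (+0, +5, -5) → (-30, 27, -9)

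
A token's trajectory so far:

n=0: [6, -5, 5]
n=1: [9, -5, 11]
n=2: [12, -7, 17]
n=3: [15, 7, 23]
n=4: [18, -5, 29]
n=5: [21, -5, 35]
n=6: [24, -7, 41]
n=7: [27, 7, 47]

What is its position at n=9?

First: linear, +3 per step → 33 at step 9.
Second: cycles through -5, -5, -7, 7 every 4 steps. Step 9 lands at position 1 of the cycle → -5.
Third: linear, +6 per step → 59 at step 9.

[33, -5, 59]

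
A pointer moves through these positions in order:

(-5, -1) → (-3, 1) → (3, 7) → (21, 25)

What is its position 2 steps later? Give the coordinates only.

Consecutive displacements (+2, +2), (+6, +6), (+18, +18) scale by a factor of 3 each step.
step 4: (21, 25) + (+54, +54) → (75, 79)
step 5: (75, 79) + (+162, +162) → (237, 241)

(237, 241)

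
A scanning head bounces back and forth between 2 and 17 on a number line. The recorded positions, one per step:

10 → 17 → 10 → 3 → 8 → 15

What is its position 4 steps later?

The value travels 7 per step and bounces off the walls at 2 and 17.
  step 6: 15 → 12
  step 7: 12 → 5
  step 8: 5 → 6
  step 9: 6 → 13

13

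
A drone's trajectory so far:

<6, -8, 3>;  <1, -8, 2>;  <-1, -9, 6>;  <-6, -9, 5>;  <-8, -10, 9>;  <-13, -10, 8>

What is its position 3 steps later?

Step-to-step displacements: <-5, +0, -1>, <-2, -1, +4>, <-5, +0, -1>, <-2, -1, +4>, <-5, +0, -1> — a repeating cycle of length 2.
step 6: apply <-2, -1, +4> → <-15, -11, 12>
step 7: apply <-5, +0, -1> → <-20, -11, 11>
step 8: apply <-2, -1, +4> → <-22, -12, 15>

<-22, -12, 15>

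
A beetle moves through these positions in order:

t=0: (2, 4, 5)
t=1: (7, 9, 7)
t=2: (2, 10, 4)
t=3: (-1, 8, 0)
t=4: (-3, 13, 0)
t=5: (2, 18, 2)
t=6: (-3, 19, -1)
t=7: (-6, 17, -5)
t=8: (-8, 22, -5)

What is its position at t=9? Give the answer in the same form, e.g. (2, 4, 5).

(-3, 27, -3)

The moves between consecutive positions are (+5, +5, +2), (-5, +1, -3), (-3, -2, -4), (-2, +5, +0), (+5, +5, +2), (-5, +1, -3), (-3, -2, -4), (-2, +5, +0); they repeat the 4-cycle [(+5, +5, +2), (-5, +1, -3), (-3, -2, -4), (-2, +5, +0)].
step 9: apply (+5, +5, +2) → (-3, 27, -3)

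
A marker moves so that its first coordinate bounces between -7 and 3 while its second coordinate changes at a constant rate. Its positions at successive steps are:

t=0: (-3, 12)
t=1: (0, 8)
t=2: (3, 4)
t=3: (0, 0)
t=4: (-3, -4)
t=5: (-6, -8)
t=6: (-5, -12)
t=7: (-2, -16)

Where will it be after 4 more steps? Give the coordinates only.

(-4, -32)

The first coordinate travels 3 per step and bounces off the walls at -7 and 3.
  step 8: -2 → 1
  step 9: 1 → 2
  step 10: 2 → -1
  step 11: -1 → -4
The second coordinate changes by -4 each step: at step 11 it is -32.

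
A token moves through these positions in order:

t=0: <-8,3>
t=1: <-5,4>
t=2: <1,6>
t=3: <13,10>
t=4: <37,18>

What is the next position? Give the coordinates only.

The jumps are <+3,+1>, <+6,+2>, <+12,+4>, <+24,+8> — a geometric progression with ratio 2.
step 5: <37,18> + <+48,+16> → <85,34>

<85,34>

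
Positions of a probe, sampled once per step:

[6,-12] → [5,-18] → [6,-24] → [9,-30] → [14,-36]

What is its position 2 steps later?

[30,-48]

First differences are [-1,-6], [+1,-6], [+3,-6], [+5,-6]; their common second difference is [+2,+0] (constant acceleration).
step 5: [14,-36] + [+7,-6] → [21,-42]
step 6: [21,-42] + [+9,-6] → [30,-48]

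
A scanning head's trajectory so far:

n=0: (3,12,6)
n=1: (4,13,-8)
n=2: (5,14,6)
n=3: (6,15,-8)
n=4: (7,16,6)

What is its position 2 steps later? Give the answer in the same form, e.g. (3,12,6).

First: linear, +1 per step → 9 at step 6.
Second: linear, +1 per step → 18 at step 6.
Third: cycles through 6, -8 every 2 steps. Step 6 lands at position 0 of the cycle → 6.

(9,18,6)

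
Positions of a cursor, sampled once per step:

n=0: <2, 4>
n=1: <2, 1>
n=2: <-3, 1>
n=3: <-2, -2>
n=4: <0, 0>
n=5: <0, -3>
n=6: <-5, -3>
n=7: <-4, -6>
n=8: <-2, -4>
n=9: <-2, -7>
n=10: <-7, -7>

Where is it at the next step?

Step-to-step displacements: <+0, -3>, <-5, +0>, <+1, -3>, <+2, +2>, <+0, -3>, <-5, +0>, <+1, -3>, <+2, +2>, <+0, -3>, <-5, +0> — a repeating cycle of length 4.
step 11: apply <+1, -3> → <-6, -10>

<-6, -10>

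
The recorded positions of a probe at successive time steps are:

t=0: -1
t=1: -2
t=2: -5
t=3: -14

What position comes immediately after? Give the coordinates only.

Consecutive displacements -1, -3, -9 scale by a factor of 3 each step.
step 4: -14 − 27 → -41

-41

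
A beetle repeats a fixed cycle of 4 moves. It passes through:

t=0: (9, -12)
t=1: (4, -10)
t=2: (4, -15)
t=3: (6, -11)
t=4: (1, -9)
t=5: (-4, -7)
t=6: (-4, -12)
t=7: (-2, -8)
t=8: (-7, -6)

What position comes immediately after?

Differencing gives (-5, +2), (+0, -5), (+2, +4), (-5, +2), (-5, +2), (+0, -5), (+2, +4), (-5, +2). This is the pattern (-5, +2), (+0, -5), (+2, +4), (-5, +2) repeated.
step 9: apply (-5, +2) → (-12, -4)

(-12, -4)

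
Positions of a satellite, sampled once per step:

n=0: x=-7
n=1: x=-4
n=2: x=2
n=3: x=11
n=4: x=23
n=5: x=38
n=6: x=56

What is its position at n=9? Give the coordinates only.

x=128

First differences are +3, +6, +9, +12, +15, +18; their common second difference is +3 (constant acceleration).
step 7: 56 + 21 → x=77
step 8: 77 + 24 → x=101
step 9: 101 + 27 → x=128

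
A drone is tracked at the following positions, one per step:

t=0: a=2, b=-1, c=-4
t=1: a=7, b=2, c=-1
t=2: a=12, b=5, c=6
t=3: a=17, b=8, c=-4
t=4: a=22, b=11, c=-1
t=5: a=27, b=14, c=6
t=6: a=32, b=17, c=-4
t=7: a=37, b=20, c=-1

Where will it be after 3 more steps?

a=52, b=29, c=-1

The a coordinate changes by +5 each step, so at step 10 it is 2 + 10·(5) = 52.
The b coordinate changes by +3 each step, so at step 10 it is -1 + 10·(3) = 29.
The c coordinate repeats the cycle [-4, -1, 6] with period 3; step 10 mod 3 = 1, giving -1.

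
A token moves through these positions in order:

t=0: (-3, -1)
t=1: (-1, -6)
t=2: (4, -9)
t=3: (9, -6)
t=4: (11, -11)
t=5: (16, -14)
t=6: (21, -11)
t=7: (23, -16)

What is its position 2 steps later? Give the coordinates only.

Step-to-step displacements: (+2, -5), (+5, -3), (+5, +3), (+2, -5), (+5, -3), (+5, +3), (+2, -5) — a repeating cycle of length 3.
step 8: apply (+5, -3) → (28, -19)
step 9: apply (+5, +3) → (33, -16)

(33, -16)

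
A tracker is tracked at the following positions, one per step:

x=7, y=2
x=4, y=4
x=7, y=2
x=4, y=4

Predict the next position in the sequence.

Step-to-step displacements: (-3,+2), (+3,-2), (-3,+2); each is -1× the previous.
step 4: x=4, y=4 + (+3,-2) → x=7, y=2

x=7, y=2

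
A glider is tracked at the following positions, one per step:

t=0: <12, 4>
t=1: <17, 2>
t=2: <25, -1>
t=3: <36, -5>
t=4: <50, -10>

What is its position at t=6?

<87, -23>

First differences are <+5, -2>, <+8, -3>, <+11, -4>, <+14, -5>; their common second difference is <+3, -1> (constant acceleration).
step 5: <50, -10> + <+17, -6> → <67, -16>
step 6: <67, -16> + <+20, -7> → <87, -23>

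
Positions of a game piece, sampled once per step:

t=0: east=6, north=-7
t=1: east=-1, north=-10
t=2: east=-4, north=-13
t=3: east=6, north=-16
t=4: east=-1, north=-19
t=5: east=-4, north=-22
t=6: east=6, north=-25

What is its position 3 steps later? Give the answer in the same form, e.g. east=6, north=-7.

east=6, north=-34

East: cycles through 6, -1, -4 every 3 steps. Step 9 lands at position 0 of the cycle → 6.
North: linear, -3 per step → -34 at step 9.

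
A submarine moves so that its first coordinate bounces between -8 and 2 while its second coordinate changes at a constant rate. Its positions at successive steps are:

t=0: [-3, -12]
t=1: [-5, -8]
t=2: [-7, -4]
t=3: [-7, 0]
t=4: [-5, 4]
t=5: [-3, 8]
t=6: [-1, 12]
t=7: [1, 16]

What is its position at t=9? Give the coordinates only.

[-1, 24]

The first coordinate travels 2 per step and bounces off the walls at -8 and 2.
  step 8: 1 → 1
  step 9: 1 → -1
The second coordinate changes by +4 each step: at step 9 it is 24.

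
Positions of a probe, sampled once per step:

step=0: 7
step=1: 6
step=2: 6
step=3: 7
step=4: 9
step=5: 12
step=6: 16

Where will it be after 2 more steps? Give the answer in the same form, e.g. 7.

27

First differences are -1, +0, +1, +2, +3, +4; their common second difference is +1 (constant acceleration).
step 7: 16 + 5 → 21
step 8: 21 + 6 → 27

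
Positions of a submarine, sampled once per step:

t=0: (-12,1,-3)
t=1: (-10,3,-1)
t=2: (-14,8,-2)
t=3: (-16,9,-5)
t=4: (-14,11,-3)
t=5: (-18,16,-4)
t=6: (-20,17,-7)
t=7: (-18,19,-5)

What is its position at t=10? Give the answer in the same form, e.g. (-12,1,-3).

(-22,27,-7)

The moves between consecutive positions are (+2,+2,+2), (-4,+5,-1), (-2,+1,-3), (+2,+2,+2), (-4,+5,-1), (-2,+1,-3), (+2,+2,+2); they repeat the 3-cycle [(+2,+2,+2), (-4,+5,-1), (-2,+1,-3)].
step 8: apply (-4,+5,-1) → (-22,24,-6)
step 9: apply (-2,+1,-3) → (-24,25,-9)
step 10: apply (+2,+2,+2) → (-22,27,-7)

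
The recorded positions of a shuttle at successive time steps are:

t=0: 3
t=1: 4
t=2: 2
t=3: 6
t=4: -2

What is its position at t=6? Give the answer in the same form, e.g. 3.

Consecutive displacements +1, -2, +4, -8 scale by a factor of -2 each step.
step 5: -2 + 16 → 14
step 6: 14 − 32 → -18

-18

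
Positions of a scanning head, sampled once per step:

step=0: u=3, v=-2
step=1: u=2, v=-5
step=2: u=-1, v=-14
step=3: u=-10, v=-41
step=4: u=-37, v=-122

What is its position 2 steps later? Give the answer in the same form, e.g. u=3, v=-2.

Consecutive displacements (-1, -3), (-3, -9), (-9, -27), (-27, -81) scale by a factor of 3 each step.
step 5: u=-37, v=-122 + (-81, -243) → u=-118, v=-365
step 6: u=-118, v=-365 + (-243, -729) → u=-361, v=-1094

u=-361, v=-1094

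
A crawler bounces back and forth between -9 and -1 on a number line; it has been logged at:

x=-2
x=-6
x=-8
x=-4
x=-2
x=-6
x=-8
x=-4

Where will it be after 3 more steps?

The value reflects between -9 and -1, moving 4 per step.
  step 8: -4 → -2
  step 9: -2 → -6
  step 10: -6 → -8

x=-8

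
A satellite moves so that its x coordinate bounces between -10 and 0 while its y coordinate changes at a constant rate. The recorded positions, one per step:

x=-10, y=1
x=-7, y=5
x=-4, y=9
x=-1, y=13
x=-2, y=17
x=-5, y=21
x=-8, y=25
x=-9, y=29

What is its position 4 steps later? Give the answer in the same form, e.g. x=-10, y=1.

x=-3, y=45

The x coordinate travels 3 per step and bounces off the walls at -10 and 0.
  step 8: -9 → -6
  step 9: -6 → -3
  step 10: -3 → 0
  step 11: 0 → -3
The y coordinate changes by +4 each step: at step 11 it is 45.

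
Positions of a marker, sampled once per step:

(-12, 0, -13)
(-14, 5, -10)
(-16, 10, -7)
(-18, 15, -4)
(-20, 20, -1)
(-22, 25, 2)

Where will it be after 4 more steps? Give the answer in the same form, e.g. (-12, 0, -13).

Constant displacement of (-2, +5, +3) per step.
step 6: (-22, 25, 2) + (-2, +5, +3) → (-24, 30, 5)
step 7: (-24, 30, 5) + (-2, +5, +3) → (-26, 35, 8)
step 8: (-26, 35, 8) + (-2, +5, +3) → (-28, 40, 11)
step 9: (-28, 40, 11) + (-2, +5, +3) → (-30, 45, 14)

(-30, 45, 14)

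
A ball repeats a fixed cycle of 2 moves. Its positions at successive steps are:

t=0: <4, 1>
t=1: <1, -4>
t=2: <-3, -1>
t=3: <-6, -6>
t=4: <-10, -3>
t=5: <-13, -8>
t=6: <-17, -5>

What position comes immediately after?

<-20, -10>

Differencing gives <-3, -5>, <-4, +3>, <-3, -5>, <-4, +3>, <-3, -5>, <-4, +3>. This is the pattern <-3, -5>, <-4, +3> repeated.
step 7: apply <-3, -5> → <-20, -10>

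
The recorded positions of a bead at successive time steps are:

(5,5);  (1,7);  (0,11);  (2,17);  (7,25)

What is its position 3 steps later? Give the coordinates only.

(40,61)

First differences are (-4,+2), (-1,+4), (+2,+6), (+5,+8); their common second difference is (+3,+2) (constant acceleration).
step 5: (7,25) + (+8,+10) → (15,35)
step 6: (15,35) + (+11,+12) → (26,47)
step 7: (26,47) + (+14,+14) → (40,61)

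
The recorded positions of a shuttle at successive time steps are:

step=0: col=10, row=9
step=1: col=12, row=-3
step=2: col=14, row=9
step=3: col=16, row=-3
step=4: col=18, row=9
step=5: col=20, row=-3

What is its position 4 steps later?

Col: linear, +2 per step → 28 at step 9.
Row: cycles through 9, -3 every 2 steps. Step 9 lands at position 1 of the cycle → -3.

col=28, row=-3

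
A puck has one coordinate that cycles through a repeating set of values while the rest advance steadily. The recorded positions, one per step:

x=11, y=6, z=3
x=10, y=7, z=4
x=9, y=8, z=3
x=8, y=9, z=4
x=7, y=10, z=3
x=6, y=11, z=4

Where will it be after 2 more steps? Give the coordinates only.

x=4, y=13, z=4

The x coordinate changes by -1 each step, so at step 7 it is 11 + 7·(-1) = 4.
The y coordinate changes by +1 each step, so at step 7 it is 6 + 7·(1) = 13.
The z coordinate repeats the cycle [3, 4] with period 2; step 7 mod 2 = 1, giving 4.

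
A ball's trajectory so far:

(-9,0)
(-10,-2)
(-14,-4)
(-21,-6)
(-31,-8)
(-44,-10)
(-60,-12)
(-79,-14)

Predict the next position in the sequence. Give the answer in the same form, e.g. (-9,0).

Taking differences between consecutive positions: (-1,-2), (-4,-2), (-7,-2), (-10,-2), (-13,-2), (-16,-2), (-19,-2). These grow by (-3,+0) each step.
step 8: (-79,-14) + (-22,-2) → (-101,-16)

(-101,-16)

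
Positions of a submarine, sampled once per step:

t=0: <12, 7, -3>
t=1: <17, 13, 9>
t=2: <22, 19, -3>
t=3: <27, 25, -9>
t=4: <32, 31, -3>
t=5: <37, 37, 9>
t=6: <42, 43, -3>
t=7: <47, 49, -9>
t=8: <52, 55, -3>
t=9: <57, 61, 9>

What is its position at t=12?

<72, 79, -3>

First: linear, +5 per step → 72 at step 12.
Second: linear, +6 per step → 79 at step 12.
Third: cycles through -3, 9, -3, -9 every 4 steps. Step 12 lands at position 0 of the cycle → -3.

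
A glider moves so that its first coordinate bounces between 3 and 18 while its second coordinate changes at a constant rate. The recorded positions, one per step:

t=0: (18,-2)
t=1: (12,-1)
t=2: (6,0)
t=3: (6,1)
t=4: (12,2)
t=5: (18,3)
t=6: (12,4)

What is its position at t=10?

The first coordinate travels 6 per step and bounces off the walls at 3 and 18.
  step 7: 12 → 6
  step 8: 6 → 6
  step 9: 6 → 12
  step 10: 12 → 18
The second coordinate changes by +1 each step: at step 10 it is 8.

(18,8)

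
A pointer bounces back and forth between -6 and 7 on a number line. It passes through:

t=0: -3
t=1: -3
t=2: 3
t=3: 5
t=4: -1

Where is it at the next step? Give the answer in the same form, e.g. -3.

-5

The value reflects between -6 and 7, moving 6 per step.
  step 5: -1 → -5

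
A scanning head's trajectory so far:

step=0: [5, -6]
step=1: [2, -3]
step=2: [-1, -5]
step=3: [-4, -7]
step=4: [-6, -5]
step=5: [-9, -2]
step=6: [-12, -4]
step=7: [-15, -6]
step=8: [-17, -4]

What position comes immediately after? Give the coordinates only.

[-20, -1]

The moves between consecutive positions are [-3, +3], [-3, -2], [-3, -2], [-2, +2], [-3, +3], [-3, -2], [-3, -2], [-2, +2]; they repeat the 4-cycle [[-3, +3], [-3, -2], [-3, -2], [-2, +2]].
step 9: apply [-3, +3] → [-20, -1]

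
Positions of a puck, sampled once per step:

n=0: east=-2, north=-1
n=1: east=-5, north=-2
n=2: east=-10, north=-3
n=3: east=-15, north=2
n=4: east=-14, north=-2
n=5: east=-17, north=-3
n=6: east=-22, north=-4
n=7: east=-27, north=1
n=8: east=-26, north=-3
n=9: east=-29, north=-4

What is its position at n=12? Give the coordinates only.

east=-38, north=-4

The moves between consecutive positions are (-3,-1), (-5,-1), (-5,+5), (+1,-4), (-3,-1), (-5,-1), (-5,+5), (+1,-4), (-3,-1); they repeat the 4-cycle [(-3,-1), (-5,-1), (-5,+5), (+1,-4)].
step 10: apply (-5,-1) → east=-34, north=-5
step 11: apply (-5,+5) → east=-39, north=0
step 12: apply (+1,-4) → east=-38, north=-4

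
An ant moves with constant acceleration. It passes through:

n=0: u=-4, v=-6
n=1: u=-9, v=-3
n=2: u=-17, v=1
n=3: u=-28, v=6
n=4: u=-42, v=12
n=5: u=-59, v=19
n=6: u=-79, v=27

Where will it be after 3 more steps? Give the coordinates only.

u=-157, v=57

First differences are (-5,+3), (-8,+4), (-11,+5), (-14,+6), (-17,+7), (-20,+8); their common second difference is (-3,+1) (constant acceleration).
step 7: u=-79, v=27 + (-23,+9) → u=-102, v=36
step 8: u=-102, v=36 + (-26,+10) → u=-128, v=46
step 9: u=-128, v=46 + (-29,+11) → u=-157, v=57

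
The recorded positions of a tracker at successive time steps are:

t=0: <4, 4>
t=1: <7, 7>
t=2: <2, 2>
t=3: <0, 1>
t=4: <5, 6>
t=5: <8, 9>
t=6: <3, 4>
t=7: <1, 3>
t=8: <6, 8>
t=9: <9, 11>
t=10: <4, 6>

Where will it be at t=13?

Differencing gives <+3, +3>, <-5, -5>, <-2, -1>, <+5, +5>, <+3, +3>, <-5, -5>, <-2, -1>, <+5, +5>, <+3, +3>, <-5, -5>. This is the pattern <+3, +3>, <-5, -5>, <-2, -1>, <+5, +5> repeated.
step 11: apply <-2, -1> → <2, 5>
step 12: apply <+5, +5> → <7, 10>
step 13: apply <+3, +3> → <10, 13>

<10, 13>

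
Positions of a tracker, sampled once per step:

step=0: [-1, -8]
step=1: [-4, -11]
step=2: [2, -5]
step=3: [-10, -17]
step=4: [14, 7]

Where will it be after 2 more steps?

[62, 55]

Consecutive displacements [-3, -3], [+6, +6], [-12, -12], [+24, +24] scale by a factor of -2 each step.
step 5: [14, 7] + [-48, -48] → [-34, -41]
step 6: [-34, -41] + [+96, +96] → [62, 55]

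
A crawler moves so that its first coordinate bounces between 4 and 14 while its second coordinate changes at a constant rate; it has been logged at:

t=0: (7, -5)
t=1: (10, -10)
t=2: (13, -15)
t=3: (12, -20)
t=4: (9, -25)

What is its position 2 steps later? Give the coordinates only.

(5, -35)

The first coordinate reflects between 4 and 14, moving 3 per step.
  step 5: 9 → 6
  step 6: 6 → 5
The second coordinate changes by -5 each step: at step 6 it is -35.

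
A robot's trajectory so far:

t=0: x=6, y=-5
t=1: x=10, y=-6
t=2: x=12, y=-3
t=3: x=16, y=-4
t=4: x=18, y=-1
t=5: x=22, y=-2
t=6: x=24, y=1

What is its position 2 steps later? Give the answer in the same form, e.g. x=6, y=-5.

x=30, y=3

Step-to-step displacements: (+4,-1), (+2,+3), (+4,-1), (+2,+3), (+4,-1), (+2,+3) — a repeating cycle of length 2.
step 7: apply (+4,-1) → x=28, y=0
step 8: apply (+2,+3) → x=30, y=3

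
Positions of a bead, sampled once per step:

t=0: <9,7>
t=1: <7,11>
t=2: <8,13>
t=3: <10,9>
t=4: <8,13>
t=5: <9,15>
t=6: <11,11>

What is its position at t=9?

<12,13>

Step-to-step displacements: <-2,+4>, <+1,+2>, <+2,-4>, <-2,+4>, <+1,+2>, <+2,-4> — a repeating cycle of length 3.
step 7: apply <-2,+4> → <9,15>
step 8: apply <+1,+2> → <10,17>
step 9: apply <+2,-4> → <12,13>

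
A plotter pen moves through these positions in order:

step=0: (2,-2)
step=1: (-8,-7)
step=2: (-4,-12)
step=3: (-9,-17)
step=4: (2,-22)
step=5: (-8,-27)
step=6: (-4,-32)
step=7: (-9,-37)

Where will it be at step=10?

First: cycles through 2, -8, -4, -9 every 4 steps. Step 10 lands at position 2 of the cycle → -4.
Second: linear, -5 per step → -52 at step 10.

(-4,-52)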